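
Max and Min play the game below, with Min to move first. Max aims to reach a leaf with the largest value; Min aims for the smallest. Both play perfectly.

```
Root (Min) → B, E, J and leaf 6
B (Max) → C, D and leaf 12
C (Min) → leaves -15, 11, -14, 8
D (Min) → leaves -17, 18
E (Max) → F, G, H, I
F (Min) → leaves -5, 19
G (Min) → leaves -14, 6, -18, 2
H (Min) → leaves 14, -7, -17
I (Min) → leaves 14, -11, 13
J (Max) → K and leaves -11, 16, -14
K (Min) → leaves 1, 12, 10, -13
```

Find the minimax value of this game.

C (Min): min(-15, 11, -14, 8) = -15
D (Min): min(-17, 18) = -17
B (Max): max(-15, -17, 12) = 12
F (Min): min(-5, 19) = -5
G (Min): min(-14, 6, -18, 2) = -18
H (Min): min(14, -7, -17) = -17
I (Min): min(14, -11, 13) = -11
E (Max): max(-5, -18, -17, -11) = -5
K (Min): min(1, 12, 10, -13) = -13
J (Max): max(-13, -11, 16, -14) = 16
Root (Min): min(12, -5, 16, 6) = -5

-5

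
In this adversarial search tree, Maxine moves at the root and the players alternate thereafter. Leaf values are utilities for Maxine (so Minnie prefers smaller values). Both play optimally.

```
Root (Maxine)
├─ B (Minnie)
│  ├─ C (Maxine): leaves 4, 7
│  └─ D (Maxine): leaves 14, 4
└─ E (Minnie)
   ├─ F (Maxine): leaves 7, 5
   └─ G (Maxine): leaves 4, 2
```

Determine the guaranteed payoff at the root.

7

C (Maxine): max(4, 7) = 7
D (Maxine): max(14, 4) = 14
B (Minnie): min(7, 14) = 7
F (Maxine): max(7, 5) = 7
G (Maxine): max(4, 2) = 4
E (Minnie): min(7, 4) = 4
Root (Maxine): max(7, 4) = 7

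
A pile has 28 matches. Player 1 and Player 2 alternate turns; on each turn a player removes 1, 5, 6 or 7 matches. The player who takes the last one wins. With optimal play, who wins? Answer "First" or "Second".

Mark each pile size as W (mover wins) or L (mover loses):
i:   0  1  2  3  4  5  6  7  8  9 10 11 12 13 14 15 16 17 18 19 20 21 22 23 24 25 26 27 28
     L  W  L  W  L  W  W  W  W  W  W  W  L  W  L  W  L  W  W  W  W  W  W  W  L  W  L  W  L
Position 28 is L, so the second player wins.

Second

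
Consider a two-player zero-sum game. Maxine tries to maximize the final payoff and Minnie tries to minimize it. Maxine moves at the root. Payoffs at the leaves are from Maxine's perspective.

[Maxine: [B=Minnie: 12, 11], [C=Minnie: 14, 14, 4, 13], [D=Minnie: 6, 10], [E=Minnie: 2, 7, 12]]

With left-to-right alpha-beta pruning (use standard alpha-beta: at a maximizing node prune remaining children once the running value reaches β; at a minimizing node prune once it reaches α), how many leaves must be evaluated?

7

B [α=-∞,β=+∞]: v=11
C [α=11,β=+∞]: v=4 after child 3 ≤ α → α-cutoff, skip 1
D [α=11,β=+∞]: v=6 after child 1 ≤ α → α-cutoff, skip 1
E [α=11,β=+∞]: v=2 after child 1 ≤ α → α-cutoff, skip 2
Root [α=-∞,β=+∞]: v=11
Leaves evaluated: 7 of 11.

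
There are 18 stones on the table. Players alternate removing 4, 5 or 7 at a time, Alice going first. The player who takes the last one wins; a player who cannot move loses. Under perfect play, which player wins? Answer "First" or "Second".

First

Compute winning (W) and losing (L) positions by backward induction:
i:   0  1  2  3  4  5  6  7  8  9 10 11 12 13 14 15 16 17 18
     L  L  L  L  W  W  W  W  W  W  W  L  L  L  L  W  W  W  W
Position 18 is W, so the first player wins.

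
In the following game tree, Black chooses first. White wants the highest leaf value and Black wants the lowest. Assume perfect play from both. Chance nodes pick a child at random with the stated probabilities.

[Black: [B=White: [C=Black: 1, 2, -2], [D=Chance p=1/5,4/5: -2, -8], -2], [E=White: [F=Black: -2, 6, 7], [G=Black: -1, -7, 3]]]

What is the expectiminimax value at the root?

-2

C (Black): min(1, 2, -2) = -2
D (Chance): 1/5·-2 + 4/5·-8 = -6.8
B (White): max(-2, -6.8, -2) = -2
F (Black): min(-2, 6, 7) = -2
G (Black): min(-1, -7, 3) = -7
E (White): max(-2, -7) = -2
Root (Black): min(-2, -2) = -2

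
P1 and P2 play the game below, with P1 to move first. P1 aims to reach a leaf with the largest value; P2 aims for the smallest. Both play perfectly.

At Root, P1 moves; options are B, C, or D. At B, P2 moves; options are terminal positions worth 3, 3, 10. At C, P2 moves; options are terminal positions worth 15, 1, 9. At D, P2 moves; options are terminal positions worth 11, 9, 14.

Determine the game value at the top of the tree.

9

B (P2): min(3, 3, 10) = 3
C (P2): min(15, 1, 9) = 1
D (P2): min(11, 9, 14) = 9
Root (P1): max(3, 1, 9) = 9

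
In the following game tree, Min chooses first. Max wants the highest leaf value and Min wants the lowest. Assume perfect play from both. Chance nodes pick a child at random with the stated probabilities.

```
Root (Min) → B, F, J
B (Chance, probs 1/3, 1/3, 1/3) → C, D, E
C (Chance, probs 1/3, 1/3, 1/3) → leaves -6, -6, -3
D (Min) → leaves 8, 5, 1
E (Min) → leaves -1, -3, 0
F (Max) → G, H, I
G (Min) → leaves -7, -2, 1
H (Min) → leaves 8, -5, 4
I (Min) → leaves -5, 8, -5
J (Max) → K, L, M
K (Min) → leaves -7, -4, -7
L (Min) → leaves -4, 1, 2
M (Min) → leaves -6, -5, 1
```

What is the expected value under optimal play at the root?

-5

C (Chance): 1/3·-6 + 1/3·-6 + 1/3·-3 = -5
D (Min): min(8, 5, 1) = 1
E (Min): min(-1, -3, 0) = -3
B (Chance): 1/3·-5 + 1/3·1 + 1/3·-3 = -2.33
G (Min): min(-7, -2, 1) = -7
H (Min): min(8, -5, 4) = -5
I (Min): min(-5, 8, -5) = -5
F (Max): max(-7, -5, -5) = -5
K (Min): min(-7, -4, -7) = -7
L (Min): min(-4, 1, 2) = -4
M (Min): min(-6, -5, 1) = -6
J (Max): max(-7, -4, -6) = -4
Root (Min): min(-2.33, -5, -4) = -5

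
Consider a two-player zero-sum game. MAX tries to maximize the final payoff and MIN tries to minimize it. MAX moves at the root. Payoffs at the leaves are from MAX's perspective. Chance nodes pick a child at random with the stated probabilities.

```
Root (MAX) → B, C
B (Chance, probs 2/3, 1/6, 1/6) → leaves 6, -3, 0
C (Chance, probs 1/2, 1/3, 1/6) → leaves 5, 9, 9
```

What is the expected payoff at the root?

7

B (Chance): 2/3·6 + 1/6·-3 + 1/6·0 = 3.5
C (Chance): 1/2·5 + 1/3·9 + 1/6·9 = 7
Root (MAX): max(3.5, 7) = 7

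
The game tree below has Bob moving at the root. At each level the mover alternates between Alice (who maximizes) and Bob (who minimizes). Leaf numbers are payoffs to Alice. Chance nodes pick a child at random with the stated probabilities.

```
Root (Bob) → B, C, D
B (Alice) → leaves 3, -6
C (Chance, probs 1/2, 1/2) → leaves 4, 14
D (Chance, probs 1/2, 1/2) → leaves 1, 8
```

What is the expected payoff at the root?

3

B (Alice): max(3, -6) = 3
C (Chance): 1/2·4 + 1/2·14 = 9
D (Chance): 1/2·1 + 1/2·8 = 4.5
Root (Bob): min(3, 9, 4.5) = 3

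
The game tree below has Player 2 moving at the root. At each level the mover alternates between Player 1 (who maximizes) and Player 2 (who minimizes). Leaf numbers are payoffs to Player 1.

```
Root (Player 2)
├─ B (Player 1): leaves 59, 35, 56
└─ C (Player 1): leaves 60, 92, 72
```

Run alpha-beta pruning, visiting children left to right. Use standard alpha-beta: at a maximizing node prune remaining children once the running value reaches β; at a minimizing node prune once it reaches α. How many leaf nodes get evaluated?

4

B [α=-∞,β=+∞]: v=59
C [α=-∞,β=59]: v=60 after child 1 ≥ β → β-cutoff, skip 2
Root [α=-∞,β=+∞]: v=59
Leaves evaluated: 4 of 6.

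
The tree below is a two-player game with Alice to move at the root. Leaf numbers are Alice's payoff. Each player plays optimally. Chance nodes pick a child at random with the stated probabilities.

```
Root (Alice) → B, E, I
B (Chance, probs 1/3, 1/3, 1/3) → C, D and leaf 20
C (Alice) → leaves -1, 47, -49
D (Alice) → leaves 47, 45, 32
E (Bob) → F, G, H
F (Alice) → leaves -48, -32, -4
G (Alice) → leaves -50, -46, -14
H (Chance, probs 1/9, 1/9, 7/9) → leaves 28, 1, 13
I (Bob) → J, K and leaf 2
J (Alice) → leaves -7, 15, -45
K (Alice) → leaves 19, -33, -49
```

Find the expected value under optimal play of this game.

C (Alice): max(-1, 47, -49) = 47
D (Alice): max(47, 45, 32) = 47
B (Chance): 1/3·47 + 1/3·47 + 1/3·20 = 38
F (Alice): max(-48, -32, -4) = -4
G (Alice): max(-50, -46, -14) = -14
H (Chance): 1/9·28 + 1/9·1 + 7/9·13 = 13.33
E (Bob): min(-4, -14, 13.33) = -14
J (Alice): max(-7, 15, -45) = 15
K (Alice): max(19, -33, -49) = 19
I (Bob): min(15, 19, 2) = 2
Root (Alice): max(38, -14, 2) = 38

38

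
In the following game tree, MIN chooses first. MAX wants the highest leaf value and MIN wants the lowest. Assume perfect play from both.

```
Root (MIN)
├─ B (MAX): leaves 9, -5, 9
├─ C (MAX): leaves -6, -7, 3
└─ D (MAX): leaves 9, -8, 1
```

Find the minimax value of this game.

B (MAX): max(9, -5, 9) = 9
C (MAX): max(-6, -7, 3) = 3
D (MAX): max(9, -8, 1) = 9
Root (MIN): min(9, 3, 9) = 3

3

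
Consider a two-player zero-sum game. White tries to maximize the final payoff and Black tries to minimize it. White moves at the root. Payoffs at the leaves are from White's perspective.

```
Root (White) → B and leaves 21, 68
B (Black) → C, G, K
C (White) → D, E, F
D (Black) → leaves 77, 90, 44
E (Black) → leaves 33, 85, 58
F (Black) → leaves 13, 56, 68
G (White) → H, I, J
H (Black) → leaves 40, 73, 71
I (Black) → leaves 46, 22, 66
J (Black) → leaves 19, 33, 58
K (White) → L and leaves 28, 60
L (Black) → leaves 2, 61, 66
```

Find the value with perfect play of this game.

68

D (Black): min(77, 90, 44) = 44
E (Black): min(33, 85, 58) = 33
F (Black): min(13, 56, 68) = 13
C (White): max(44, 33, 13) = 44
H (Black): min(40, 73, 71) = 40
I (Black): min(46, 22, 66) = 22
J (Black): min(19, 33, 58) = 19
G (White): max(40, 22, 19) = 40
L (Black): min(2, 61, 66) = 2
K (White): max(2, 28, 60) = 60
B (Black): min(44, 40, 60) = 40
Root (White): max(40, 21, 68) = 68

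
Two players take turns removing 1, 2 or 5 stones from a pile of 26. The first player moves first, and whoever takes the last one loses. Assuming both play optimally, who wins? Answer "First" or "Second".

i:   0  1  2  3  4  5  6  7  8  9 10 11 12 13 14 15 16 17 18 19 20 21 22 23 24 25 26
     W  L  W  W  L  W  W  L  W  W  L  W  W  L  W  W  L  W  W  L  W  W  L  W  W  L  W
Position 26 is W, so the first player wins.

First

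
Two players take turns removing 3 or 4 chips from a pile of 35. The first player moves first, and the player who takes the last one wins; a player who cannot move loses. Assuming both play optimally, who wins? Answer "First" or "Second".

Second

Positions where the player to move wins (W) vs loses (L):
i:   0  1  2  3  4  5  6  7  8  9 10 11 12 13 14 15 16 17 18 19 20 21 22 23 24 25 26 27 28 29 30 31 32 33 34 35
     L  L  L  W  W  W  W  L  L  L  W  W  W  W  L  L  L  W  W  W  W  L  L  L  W  W  W  W  L  L  L  W  W  W  W  L
Position 35 is L, so the second player wins.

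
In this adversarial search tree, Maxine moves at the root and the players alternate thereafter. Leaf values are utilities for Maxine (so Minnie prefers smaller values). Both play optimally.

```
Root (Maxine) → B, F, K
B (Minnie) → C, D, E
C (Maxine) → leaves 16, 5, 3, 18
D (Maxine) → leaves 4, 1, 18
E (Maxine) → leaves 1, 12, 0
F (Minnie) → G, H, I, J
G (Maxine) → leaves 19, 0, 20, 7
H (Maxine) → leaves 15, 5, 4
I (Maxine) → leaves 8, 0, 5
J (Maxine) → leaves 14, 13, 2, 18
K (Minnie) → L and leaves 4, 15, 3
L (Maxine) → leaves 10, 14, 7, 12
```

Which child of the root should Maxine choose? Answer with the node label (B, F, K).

C (Maxine): max(16, 5, 3, 18) = 18
D (Maxine): max(4, 1, 18) = 18
E (Maxine): max(1, 12, 0) = 12
B (Minnie): min(18, 18, 12) = 12
G (Maxine): max(19, 0, 20, 7) = 20
H (Maxine): max(15, 5, 4) = 15
I (Maxine): max(8, 0, 5) = 8
J (Maxine): max(14, 13, 2, 18) = 18
F (Minnie): min(20, 15, 8, 18) = 8
L (Maxine): max(10, 14, 7, 12) = 14
K (Minnie): min(14, 4, 15, 3) = 3
Root (Maxine): max(12, 8, 3) = 12
Maxine picks the child with the highest value: B (value 12).

B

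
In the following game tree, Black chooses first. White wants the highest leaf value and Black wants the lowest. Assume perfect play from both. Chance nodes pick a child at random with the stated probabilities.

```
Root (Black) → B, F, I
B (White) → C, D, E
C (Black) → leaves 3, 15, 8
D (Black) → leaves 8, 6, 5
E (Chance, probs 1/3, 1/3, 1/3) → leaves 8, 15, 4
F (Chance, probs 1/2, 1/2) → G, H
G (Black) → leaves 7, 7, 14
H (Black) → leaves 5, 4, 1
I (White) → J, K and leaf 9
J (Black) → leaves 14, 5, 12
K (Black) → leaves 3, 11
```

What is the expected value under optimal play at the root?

4

C (Black): min(3, 15, 8) = 3
D (Black): min(8, 6, 5) = 5
E (Chance): 1/3·8 + 1/3·15 + 1/3·4 = 9
B (White): max(3, 5, 9) = 9
G (Black): min(7, 7, 14) = 7
H (Black): min(5, 4, 1) = 1
F (Chance): 1/2·7 + 1/2·1 = 4
J (Black): min(14, 5, 12) = 5
K (Black): min(3, 11) = 3
I (White): max(5, 3, 9) = 9
Root (Black): min(9, 4, 9) = 4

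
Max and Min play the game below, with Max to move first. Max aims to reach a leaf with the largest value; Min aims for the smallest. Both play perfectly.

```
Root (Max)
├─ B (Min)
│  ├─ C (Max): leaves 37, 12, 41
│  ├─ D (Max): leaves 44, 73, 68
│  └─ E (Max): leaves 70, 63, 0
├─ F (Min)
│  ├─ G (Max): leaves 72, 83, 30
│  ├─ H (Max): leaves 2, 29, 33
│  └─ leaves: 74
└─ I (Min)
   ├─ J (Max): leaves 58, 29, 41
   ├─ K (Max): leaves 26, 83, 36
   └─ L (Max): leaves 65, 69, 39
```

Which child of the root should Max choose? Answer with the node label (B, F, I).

C (Max): max(37, 12, 41) = 41
D (Max): max(44, 73, 68) = 73
E (Max): max(70, 63, 0) = 70
B (Min): min(41, 73, 70) = 41
G (Max): max(72, 83, 30) = 83
H (Max): max(2, 29, 33) = 33
F (Min): min(83, 33, 74) = 33
J (Max): max(58, 29, 41) = 58
K (Max): max(26, 83, 36) = 83
L (Max): max(65, 69, 39) = 69
I (Min): min(58, 83, 69) = 58
Root (Max): max(41, 33, 58) = 58
Max picks the child with the highest value: I (value 58).

I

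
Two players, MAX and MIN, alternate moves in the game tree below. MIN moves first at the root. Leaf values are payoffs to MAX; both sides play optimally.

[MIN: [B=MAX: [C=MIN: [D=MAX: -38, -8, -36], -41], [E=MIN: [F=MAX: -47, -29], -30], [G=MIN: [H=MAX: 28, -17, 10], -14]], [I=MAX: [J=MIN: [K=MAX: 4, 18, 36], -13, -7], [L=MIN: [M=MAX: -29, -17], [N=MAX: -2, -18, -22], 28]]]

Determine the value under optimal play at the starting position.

-14

D (MAX): max(-38, -8, -36) = -8
C (MIN): min(-8, -41) = -41
F (MAX): max(-47, -29) = -29
E (MIN): min(-29, -30) = -30
H (MAX): max(28, -17, 10) = 28
G (MIN): min(28, -14) = -14
B (MAX): max(-41, -30, -14) = -14
K (MAX): max(4, 18, 36) = 36
J (MIN): min(36, -13, -7) = -13
M (MAX): max(-29, -17) = -17
N (MAX): max(-2, -18, -22) = -2
L (MIN): min(-17, -2, 28) = -17
I (MAX): max(-13, -17) = -13
Root (MIN): min(-14, -13) = -14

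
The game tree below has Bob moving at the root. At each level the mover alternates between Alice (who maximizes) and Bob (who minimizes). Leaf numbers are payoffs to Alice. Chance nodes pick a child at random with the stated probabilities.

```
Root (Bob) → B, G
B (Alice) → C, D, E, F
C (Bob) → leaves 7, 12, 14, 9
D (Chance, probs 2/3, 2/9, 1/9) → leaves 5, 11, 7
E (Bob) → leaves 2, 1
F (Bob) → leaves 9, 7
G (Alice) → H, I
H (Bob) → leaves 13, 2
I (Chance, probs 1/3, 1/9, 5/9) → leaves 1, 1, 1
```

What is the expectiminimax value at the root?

C (Bob): min(7, 12, 14, 9) = 7
D (Chance): 2/3·5 + 2/9·11 + 1/9·7 = 6.56
E (Bob): min(2, 1) = 1
F (Bob): min(9, 7) = 7
B (Alice): max(7, 6.56, 1, 7) = 7
H (Bob): min(13, 2) = 2
I (Chance): 1/3·1 + 1/9·1 + 5/9·1 = 1
G (Alice): max(2, 1) = 2
Root (Bob): min(7, 2) = 2

2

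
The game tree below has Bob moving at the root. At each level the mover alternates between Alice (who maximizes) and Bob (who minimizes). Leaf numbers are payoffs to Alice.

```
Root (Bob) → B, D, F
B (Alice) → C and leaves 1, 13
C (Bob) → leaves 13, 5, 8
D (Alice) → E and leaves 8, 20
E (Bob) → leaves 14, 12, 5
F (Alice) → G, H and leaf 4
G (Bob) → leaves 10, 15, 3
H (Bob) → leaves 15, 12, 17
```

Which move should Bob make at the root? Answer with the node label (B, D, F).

C (Bob): min(13, 5, 8) = 5
B (Alice): max(5, 1, 13) = 13
E (Bob): min(14, 12, 5) = 5
D (Alice): max(5, 8, 20) = 20
G (Bob): min(10, 15, 3) = 3
H (Bob): min(15, 12, 17) = 12
F (Alice): max(3, 12, 4) = 12
Root (Bob): min(13, 20, 12) = 12
Bob picks the child with the lowest value: F (value 12).

F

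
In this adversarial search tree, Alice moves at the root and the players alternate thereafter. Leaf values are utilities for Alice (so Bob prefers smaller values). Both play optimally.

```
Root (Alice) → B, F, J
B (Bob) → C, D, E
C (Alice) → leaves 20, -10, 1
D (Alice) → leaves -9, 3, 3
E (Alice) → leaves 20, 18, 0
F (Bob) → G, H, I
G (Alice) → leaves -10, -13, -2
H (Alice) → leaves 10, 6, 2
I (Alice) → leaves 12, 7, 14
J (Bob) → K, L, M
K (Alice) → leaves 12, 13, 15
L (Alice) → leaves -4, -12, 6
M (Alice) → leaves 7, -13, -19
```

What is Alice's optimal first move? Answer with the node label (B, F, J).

J

C (Alice): max(20, -10, 1) = 20
D (Alice): max(-9, 3, 3) = 3
E (Alice): max(20, 18, 0) = 20
B (Bob): min(20, 3, 20) = 3
G (Alice): max(-10, -13, -2) = -2
H (Alice): max(10, 6, 2) = 10
I (Alice): max(12, 7, 14) = 14
F (Bob): min(-2, 10, 14) = -2
K (Alice): max(12, 13, 15) = 15
L (Alice): max(-4, -12, 6) = 6
M (Alice): max(7, -13, -19) = 7
J (Bob): min(15, 6, 7) = 6
Root (Alice): max(3, -2, 6) = 6
Alice picks the child with the highest value: J (value 6).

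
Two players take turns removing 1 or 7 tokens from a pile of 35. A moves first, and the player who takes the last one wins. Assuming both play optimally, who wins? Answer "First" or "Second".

Mark each pile size as W (mover wins) or L (mover loses):
i:   0  1  2  3  4  5  6  7  8  9 10 11 12 13 14 15 16 17 18 19 20 21 22 23 24 25 26 27 28 29 30 31 32 33 34 35
     L  W  L  W  L  W  L  W  L  W  L  W  L  W  L  W  L  W  L  W  L  W  L  W  L  W  L  W  L  W  L  W  L  W  L  W
Position 35 is W, so the first player wins.

First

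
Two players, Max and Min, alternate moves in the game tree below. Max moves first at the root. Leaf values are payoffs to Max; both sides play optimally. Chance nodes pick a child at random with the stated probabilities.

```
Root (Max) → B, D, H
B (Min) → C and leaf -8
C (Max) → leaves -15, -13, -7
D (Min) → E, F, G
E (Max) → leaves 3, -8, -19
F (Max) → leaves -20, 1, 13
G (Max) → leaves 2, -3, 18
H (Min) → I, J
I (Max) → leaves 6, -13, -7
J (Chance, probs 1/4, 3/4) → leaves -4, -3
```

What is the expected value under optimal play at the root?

3

C (Max): max(-15, -13, -7) = -7
B (Min): min(-7, -8) = -8
E (Max): max(3, -8, -19) = 3
F (Max): max(-20, 1, 13) = 13
G (Max): max(2, -3, 18) = 18
D (Min): min(3, 13, 18) = 3
I (Max): max(6, -13, -7) = 6
J (Chance): 1/4·-4 + 3/4·-3 = -3.25
H (Min): min(6, -3.25) = -3.25
Root (Max): max(-8, 3, -3.25) = 3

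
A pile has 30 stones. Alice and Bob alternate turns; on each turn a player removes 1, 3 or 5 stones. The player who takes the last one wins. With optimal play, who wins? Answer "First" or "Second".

Mark each pile size as W (mover wins) or L (mover loses):
i:   0  1  2  3  4  5  6  7  8  9 10 11 12 13 14 15 16 17 18 19 20 21 22 23 24 25 26 27 28 29 30
     L  W  L  W  L  W  L  W  L  W  L  W  L  W  L  W  L  W  L  W  L  W  L  W  L  W  L  W  L  W  L
Position 30 is L, so the second player wins.

Second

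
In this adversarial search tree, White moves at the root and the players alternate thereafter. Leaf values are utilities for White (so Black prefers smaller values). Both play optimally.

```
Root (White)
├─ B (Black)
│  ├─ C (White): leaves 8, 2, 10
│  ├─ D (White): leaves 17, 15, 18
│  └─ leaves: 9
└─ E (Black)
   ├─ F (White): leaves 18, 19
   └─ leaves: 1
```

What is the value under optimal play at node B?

C: max(8, 2, 10) = 10
D: max(17, 15, 18) = 18
B: min(10, 18, 9) = 9

9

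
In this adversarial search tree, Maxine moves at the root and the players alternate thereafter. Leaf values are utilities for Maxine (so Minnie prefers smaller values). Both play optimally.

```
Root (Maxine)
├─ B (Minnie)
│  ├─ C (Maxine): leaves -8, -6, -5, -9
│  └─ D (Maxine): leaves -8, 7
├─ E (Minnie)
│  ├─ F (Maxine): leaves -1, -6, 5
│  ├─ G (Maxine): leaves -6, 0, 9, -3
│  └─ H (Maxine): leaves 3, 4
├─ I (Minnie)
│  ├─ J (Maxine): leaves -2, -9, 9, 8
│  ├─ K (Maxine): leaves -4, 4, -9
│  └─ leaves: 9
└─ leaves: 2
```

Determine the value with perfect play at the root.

4

C (Maxine): max(-8, -6, -5, -9) = -5
D (Maxine): max(-8, 7) = 7
B (Minnie): min(-5, 7) = -5
F (Maxine): max(-1, -6, 5) = 5
G (Maxine): max(-6, 0, 9, -3) = 9
H (Maxine): max(3, 4) = 4
E (Minnie): min(5, 9, 4) = 4
J (Maxine): max(-2, -9, 9, 8) = 9
K (Maxine): max(-4, 4, -9) = 4
I (Minnie): min(9, 4, 9) = 4
Root (Maxine): max(-5, 4, 4, 2) = 4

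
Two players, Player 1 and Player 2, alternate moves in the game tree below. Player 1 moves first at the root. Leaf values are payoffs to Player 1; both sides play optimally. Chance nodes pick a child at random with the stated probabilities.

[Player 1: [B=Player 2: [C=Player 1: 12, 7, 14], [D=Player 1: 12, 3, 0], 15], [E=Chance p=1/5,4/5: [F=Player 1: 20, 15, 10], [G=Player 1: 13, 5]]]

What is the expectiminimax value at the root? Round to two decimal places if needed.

C (Player 1): max(12, 7, 14) = 14
D (Player 1): max(12, 3, 0) = 12
B (Player 2): min(14, 12, 15) = 12
F (Player 1): max(20, 15, 10) = 20
G (Player 1): max(13, 5) = 13
E (Chance): 1/5·20 + 4/5·13 = 14.4
Root (Player 1): max(12, 14.4) = 14.4

14.4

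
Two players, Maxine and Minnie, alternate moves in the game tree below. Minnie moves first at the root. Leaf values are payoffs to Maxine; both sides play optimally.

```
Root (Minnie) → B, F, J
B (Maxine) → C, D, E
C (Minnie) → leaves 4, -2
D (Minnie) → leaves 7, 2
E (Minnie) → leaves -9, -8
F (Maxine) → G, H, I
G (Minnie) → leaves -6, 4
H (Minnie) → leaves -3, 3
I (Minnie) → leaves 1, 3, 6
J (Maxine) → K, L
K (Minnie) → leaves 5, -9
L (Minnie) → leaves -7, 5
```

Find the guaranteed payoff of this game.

C (Minnie): min(4, -2) = -2
D (Minnie): min(7, 2) = 2
E (Minnie): min(-9, -8) = -9
B (Maxine): max(-2, 2, -9) = 2
G (Minnie): min(-6, 4) = -6
H (Minnie): min(-3, 3) = -3
I (Minnie): min(1, 3, 6) = 1
F (Maxine): max(-6, -3, 1) = 1
K (Minnie): min(5, -9) = -9
L (Minnie): min(-7, 5) = -7
J (Maxine): max(-9, -7) = -7
Root (Minnie): min(2, 1, -7) = -7

-7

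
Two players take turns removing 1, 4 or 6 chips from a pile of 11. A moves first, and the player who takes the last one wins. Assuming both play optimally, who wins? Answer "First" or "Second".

First

Positions where the player to move wins (W) vs loses (L):
i:   0  1  2  3  4  5  6  7  8  9 10 11
     L  W  L  W  W  L  W  L  W  W  L  W
Position 11 is W, so the first player wins.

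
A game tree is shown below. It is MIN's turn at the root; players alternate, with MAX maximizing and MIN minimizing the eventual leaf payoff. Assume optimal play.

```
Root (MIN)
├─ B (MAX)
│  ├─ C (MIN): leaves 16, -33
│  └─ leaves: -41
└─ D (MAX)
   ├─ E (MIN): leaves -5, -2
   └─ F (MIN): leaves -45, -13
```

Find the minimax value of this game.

-33

C (MIN): min(16, -33) = -33
B (MAX): max(-33, -41) = -33
E (MIN): min(-5, -2) = -5
F (MIN): min(-45, -13) = -45
D (MAX): max(-5, -45) = -5
Root (MIN): min(-33, -5) = -33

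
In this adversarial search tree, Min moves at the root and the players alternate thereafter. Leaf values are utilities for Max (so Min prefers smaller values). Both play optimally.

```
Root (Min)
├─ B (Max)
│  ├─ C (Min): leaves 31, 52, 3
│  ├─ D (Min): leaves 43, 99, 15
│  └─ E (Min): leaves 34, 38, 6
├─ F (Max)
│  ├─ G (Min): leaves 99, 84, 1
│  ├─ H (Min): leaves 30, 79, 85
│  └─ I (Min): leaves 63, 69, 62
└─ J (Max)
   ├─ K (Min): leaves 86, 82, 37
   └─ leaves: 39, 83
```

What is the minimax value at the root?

C (Min): min(31, 52, 3) = 3
D (Min): min(43, 99, 15) = 15
E (Min): min(34, 38, 6) = 6
B (Max): max(3, 15, 6) = 15
G (Min): min(99, 84, 1) = 1
H (Min): min(30, 79, 85) = 30
I (Min): min(63, 69, 62) = 62
F (Max): max(1, 30, 62) = 62
K (Min): min(86, 82, 37) = 37
J (Max): max(37, 39, 83) = 83
Root (Min): min(15, 62, 83) = 15

15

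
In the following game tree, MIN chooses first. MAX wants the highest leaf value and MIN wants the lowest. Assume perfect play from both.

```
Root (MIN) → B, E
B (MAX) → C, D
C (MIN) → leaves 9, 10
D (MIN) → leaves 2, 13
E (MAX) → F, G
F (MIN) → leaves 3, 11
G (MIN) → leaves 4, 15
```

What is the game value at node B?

9

C: min(9, 10) = 9
D: min(2, 13) = 2
B: max(9, 2) = 9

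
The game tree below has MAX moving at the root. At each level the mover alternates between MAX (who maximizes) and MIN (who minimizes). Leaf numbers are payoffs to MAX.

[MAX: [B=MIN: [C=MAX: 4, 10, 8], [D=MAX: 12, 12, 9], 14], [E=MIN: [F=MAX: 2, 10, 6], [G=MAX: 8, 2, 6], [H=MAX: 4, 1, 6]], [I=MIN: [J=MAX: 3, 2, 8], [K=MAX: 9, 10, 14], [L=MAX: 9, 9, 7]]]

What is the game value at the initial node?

C (MAX): max(4, 10, 8) = 10
D (MAX): max(12, 12, 9) = 12
B (MIN): min(10, 12, 14) = 10
F (MAX): max(2, 10, 6) = 10
G (MAX): max(8, 2, 6) = 8
H (MAX): max(4, 1, 6) = 6
E (MIN): min(10, 8, 6) = 6
J (MAX): max(3, 2, 8) = 8
K (MAX): max(9, 10, 14) = 14
L (MAX): max(9, 9, 7) = 9
I (MIN): min(8, 14, 9) = 8
Root (MAX): max(10, 6, 8) = 10

10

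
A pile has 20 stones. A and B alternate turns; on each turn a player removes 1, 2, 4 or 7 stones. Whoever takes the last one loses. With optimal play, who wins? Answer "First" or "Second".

First

i:   0  1  2  3  4  5  6  7  8  9 10 11 12 13 14 15 16 17 18 19 20
     W  L  W  W  L  W  W  L  W  W  L  W  W  L  W  W  L  W  W  L  W
Position 20 is W, so the first player wins.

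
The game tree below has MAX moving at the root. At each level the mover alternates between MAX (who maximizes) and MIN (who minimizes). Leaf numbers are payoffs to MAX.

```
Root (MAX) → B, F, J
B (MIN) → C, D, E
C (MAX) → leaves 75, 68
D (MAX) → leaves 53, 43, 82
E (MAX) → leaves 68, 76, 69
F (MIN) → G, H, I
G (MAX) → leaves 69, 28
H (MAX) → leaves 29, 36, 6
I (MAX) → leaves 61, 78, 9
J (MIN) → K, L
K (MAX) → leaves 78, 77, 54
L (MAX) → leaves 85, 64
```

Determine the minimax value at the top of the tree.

C (MAX): max(75, 68) = 75
D (MAX): max(53, 43, 82) = 82
E (MAX): max(68, 76, 69) = 76
B (MIN): min(75, 82, 76) = 75
G (MAX): max(69, 28) = 69
H (MAX): max(29, 36, 6) = 36
I (MAX): max(61, 78, 9) = 78
F (MIN): min(69, 36, 78) = 36
K (MAX): max(78, 77, 54) = 78
L (MAX): max(85, 64) = 85
J (MIN): min(78, 85) = 78
Root (MAX): max(75, 36, 78) = 78

78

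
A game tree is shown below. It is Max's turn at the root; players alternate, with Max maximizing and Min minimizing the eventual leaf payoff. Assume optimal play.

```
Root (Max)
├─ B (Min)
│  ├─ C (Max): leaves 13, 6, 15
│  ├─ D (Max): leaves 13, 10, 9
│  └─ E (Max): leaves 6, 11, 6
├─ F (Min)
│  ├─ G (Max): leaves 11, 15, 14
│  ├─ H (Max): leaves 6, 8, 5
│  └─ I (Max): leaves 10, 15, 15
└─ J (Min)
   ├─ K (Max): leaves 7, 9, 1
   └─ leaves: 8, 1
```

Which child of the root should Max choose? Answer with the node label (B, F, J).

C (Max): max(13, 6, 15) = 15
D (Max): max(13, 10, 9) = 13
E (Max): max(6, 11, 6) = 11
B (Min): min(15, 13, 11) = 11
G (Max): max(11, 15, 14) = 15
H (Max): max(6, 8, 5) = 8
I (Max): max(10, 15, 15) = 15
F (Min): min(15, 8, 15) = 8
K (Max): max(7, 9, 1) = 9
J (Min): min(9, 8, 1) = 1
Root (Max): max(11, 8, 1) = 11
Max picks the child with the highest value: B (value 11).

B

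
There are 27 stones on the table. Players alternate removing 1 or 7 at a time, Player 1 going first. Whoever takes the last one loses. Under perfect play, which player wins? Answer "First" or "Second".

Mark each pile size as W (mover wins) or L (mover loses):
i:   0  1  2  3  4  5  6  7  8  9 10 11 12 13 14 15 16 17 18 19 20 21 22 23 24 25 26 27
     W  L  W  L  W  L  W  L  W  L  W  L  W  L  W  L  W  L  W  L  W  L  W  L  W  L  W  L
Position 27 is L, so the second player wins.

Second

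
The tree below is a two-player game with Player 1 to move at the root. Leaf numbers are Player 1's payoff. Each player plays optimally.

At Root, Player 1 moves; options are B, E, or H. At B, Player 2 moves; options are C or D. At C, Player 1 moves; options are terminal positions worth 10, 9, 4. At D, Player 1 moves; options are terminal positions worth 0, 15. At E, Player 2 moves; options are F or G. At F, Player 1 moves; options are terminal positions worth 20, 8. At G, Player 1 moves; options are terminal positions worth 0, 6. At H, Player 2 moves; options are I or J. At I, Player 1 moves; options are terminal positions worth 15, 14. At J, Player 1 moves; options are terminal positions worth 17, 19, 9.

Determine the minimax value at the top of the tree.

C (Player 1): max(10, 9, 4) = 10
D (Player 1): max(0, 15) = 15
B (Player 2): min(10, 15) = 10
F (Player 1): max(20, 8) = 20
G (Player 1): max(0, 6) = 6
E (Player 2): min(20, 6) = 6
I (Player 1): max(15, 14) = 15
J (Player 1): max(17, 19, 9) = 19
H (Player 2): min(15, 19) = 15
Root (Player 1): max(10, 6, 15) = 15

15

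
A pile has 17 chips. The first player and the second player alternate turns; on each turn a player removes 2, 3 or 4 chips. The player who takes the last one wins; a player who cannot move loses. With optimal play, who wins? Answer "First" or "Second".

First

i:   0  1  2  3  4  5  6  7  8  9 10 11 12 13 14 15 16 17
     L  L  W  W  W  W  L  L  W  W  W  W  L  L  W  W  W  W
Position 17 is W, so the first player wins.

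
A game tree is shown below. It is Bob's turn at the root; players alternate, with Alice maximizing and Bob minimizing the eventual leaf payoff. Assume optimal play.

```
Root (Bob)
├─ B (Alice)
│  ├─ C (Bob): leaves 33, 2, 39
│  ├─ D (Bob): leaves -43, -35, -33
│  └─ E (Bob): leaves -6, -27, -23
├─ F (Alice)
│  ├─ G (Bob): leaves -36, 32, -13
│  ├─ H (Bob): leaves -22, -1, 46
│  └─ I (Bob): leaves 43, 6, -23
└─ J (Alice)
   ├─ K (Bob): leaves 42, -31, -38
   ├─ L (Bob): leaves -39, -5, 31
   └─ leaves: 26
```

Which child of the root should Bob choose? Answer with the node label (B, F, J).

C (Bob): min(33, 2, 39) = 2
D (Bob): min(-43, -35, -33) = -43
E (Bob): min(-6, -27, -23) = -27
B (Alice): max(2, -43, -27) = 2
G (Bob): min(-36, 32, -13) = -36
H (Bob): min(-22, -1, 46) = -22
I (Bob): min(43, 6, -23) = -23
F (Alice): max(-36, -22, -23) = -22
K (Bob): min(42, -31, -38) = -38
L (Bob): min(-39, -5, 31) = -39
J (Alice): max(-38, -39, 26) = 26
Root (Bob): min(2, -22, 26) = -22
Bob picks the child with the lowest value: F (value -22).

F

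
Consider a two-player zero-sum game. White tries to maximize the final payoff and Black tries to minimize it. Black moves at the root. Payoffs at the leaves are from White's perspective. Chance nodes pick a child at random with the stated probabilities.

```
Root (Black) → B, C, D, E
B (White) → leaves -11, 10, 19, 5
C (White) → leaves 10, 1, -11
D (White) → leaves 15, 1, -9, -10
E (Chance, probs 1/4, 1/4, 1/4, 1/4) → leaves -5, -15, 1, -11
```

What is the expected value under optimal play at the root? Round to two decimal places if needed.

-7.5

B (White): max(-11, 10, 19, 5) = 19
C (White): max(10, 1, -11) = 10
D (White): max(15, 1, -9, -10) = 15
E (Chance): 1/4·-5 + 1/4·-15 + 1/4·1 + 1/4·-11 = -7.5
Root (Black): min(19, 10, 15, -7.5) = -7.5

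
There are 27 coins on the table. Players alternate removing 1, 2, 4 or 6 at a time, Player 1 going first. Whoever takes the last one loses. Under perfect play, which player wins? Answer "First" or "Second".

Mark each pile size as W (mover wins) or L (mover loses):
i:   0  1  2  3  4  5  6  7  8  9 10 11 12 13 14 15 16 17 18 19 20 21 22 23 24 25 26 27
     W  L  W  W  L  W  W  W  W  L  W  W  L  W  W  W  W  L  W  W  L  W  W  W  W  L  W  W
Position 27 is W, so the first player wins.

First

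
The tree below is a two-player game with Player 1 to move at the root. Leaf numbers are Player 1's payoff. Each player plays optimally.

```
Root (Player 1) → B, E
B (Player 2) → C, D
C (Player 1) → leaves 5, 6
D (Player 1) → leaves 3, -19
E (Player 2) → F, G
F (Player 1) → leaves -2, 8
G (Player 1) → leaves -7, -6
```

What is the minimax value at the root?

3

C (Player 1): max(5, 6) = 6
D (Player 1): max(3, -19) = 3
B (Player 2): min(6, 3) = 3
F (Player 1): max(-2, 8) = 8
G (Player 1): max(-7, -6) = -6
E (Player 2): min(8, -6) = -6
Root (Player 1): max(3, -6) = 3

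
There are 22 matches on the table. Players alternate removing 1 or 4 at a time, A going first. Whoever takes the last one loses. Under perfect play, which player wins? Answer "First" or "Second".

Positions where the player to move wins (W) vs loses (L):
i:   0  1  2  3  4  5  6  7  8  9 10 11 12 13 14 15 16 17 18 19 20 21 22
     W  L  W  L  W  W  L  W  L  W  W  L  W  L  W  W  L  W  L  W  W  L  W
Position 22 is W, so the first player wins.

First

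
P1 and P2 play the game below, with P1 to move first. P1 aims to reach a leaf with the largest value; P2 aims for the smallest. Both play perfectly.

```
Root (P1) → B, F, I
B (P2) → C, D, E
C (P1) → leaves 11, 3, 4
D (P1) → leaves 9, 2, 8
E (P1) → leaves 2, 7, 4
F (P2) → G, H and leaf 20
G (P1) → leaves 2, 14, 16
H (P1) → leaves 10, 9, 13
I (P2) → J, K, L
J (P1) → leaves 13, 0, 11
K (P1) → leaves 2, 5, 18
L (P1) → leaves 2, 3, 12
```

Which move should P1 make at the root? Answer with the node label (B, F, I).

F

C (P1): max(11, 3, 4) = 11
D (P1): max(9, 2, 8) = 9
E (P1): max(2, 7, 4) = 7
B (P2): min(11, 9, 7) = 7
G (P1): max(2, 14, 16) = 16
H (P1): max(10, 9, 13) = 13
F (P2): min(16, 13, 20) = 13
J (P1): max(13, 0, 11) = 13
K (P1): max(2, 5, 18) = 18
L (P1): max(2, 3, 12) = 12
I (P2): min(13, 18, 12) = 12
Root (P1): max(7, 13, 12) = 13
P1 picks the child with the highest value: F (value 13).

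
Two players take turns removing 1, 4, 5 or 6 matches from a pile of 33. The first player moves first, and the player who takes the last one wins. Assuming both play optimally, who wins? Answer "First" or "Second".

Mark each pile size as W (mover wins) or L (mover loses):
i:   0  1  2  3  4  5  6  7  8  9 10 11 12 13 14 15 16 17 18 19 20 21 22 23 24 25 26 27 28 29 30 31 32 33
     L  W  L  W  W  W  W  W  W  L  W  L  W  W  W  W  W  W  L  W  L  W  W  W  W  W  W  L  W  L  W  W  W  W
Position 33 is W, so the first player wins.

First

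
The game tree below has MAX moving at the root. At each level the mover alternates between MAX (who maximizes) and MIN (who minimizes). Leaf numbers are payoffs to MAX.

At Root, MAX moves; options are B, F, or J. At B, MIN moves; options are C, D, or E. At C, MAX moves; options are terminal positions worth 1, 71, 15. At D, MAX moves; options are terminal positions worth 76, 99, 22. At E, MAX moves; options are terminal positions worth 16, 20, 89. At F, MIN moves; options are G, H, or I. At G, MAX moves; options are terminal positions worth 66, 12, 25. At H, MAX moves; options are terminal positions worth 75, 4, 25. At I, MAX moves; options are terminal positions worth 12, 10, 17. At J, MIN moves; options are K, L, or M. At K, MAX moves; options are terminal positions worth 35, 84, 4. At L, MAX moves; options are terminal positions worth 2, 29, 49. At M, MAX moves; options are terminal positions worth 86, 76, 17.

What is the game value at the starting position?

71

C (MAX): max(1, 71, 15) = 71
D (MAX): max(76, 99, 22) = 99
E (MAX): max(16, 20, 89) = 89
B (MIN): min(71, 99, 89) = 71
G (MAX): max(66, 12, 25) = 66
H (MAX): max(75, 4, 25) = 75
I (MAX): max(12, 10, 17) = 17
F (MIN): min(66, 75, 17) = 17
K (MAX): max(35, 84, 4) = 84
L (MAX): max(2, 29, 49) = 49
M (MAX): max(86, 76, 17) = 86
J (MIN): min(84, 49, 86) = 49
Root (MAX): max(71, 17, 49) = 71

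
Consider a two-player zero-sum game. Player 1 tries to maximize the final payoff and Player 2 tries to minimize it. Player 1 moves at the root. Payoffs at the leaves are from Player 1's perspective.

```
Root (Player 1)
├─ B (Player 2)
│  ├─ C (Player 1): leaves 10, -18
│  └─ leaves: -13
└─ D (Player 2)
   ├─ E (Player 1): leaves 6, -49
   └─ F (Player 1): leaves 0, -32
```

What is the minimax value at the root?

C (Player 1): max(10, -18) = 10
B (Player 2): min(10, -13) = -13
E (Player 1): max(6, -49) = 6
F (Player 1): max(0, -32) = 0
D (Player 2): min(6, 0) = 0
Root (Player 1): max(-13, 0) = 0

0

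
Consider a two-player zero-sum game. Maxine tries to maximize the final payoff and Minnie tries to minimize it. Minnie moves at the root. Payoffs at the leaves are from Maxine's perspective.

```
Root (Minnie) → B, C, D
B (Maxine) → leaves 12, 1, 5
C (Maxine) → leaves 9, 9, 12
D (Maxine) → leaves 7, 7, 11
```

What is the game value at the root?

11

B (Maxine): max(12, 1, 5) = 12
C (Maxine): max(9, 9, 12) = 12
D (Maxine): max(7, 7, 11) = 11
Root (Minnie): min(12, 12, 11) = 11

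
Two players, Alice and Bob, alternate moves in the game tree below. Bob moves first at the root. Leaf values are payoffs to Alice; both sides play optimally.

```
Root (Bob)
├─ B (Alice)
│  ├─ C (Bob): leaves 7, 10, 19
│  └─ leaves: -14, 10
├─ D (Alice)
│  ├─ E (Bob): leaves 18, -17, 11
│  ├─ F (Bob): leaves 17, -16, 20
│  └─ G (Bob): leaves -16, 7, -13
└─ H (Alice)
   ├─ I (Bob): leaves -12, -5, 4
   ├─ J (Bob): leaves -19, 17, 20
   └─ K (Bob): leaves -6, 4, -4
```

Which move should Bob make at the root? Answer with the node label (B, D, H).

C (Bob): min(7, 10, 19) = 7
B (Alice): max(7, -14, 10) = 10
E (Bob): min(18, -17, 11) = -17
F (Bob): min(17, -16, 20) = -16
G (Bob): min(-16, 7, -13) = -16
D (Alice): max(-17, -16, -16) = -16
I (Bob): min(-12, -5, 4) = -12
J (Bob): min(-19, 17, 20) = -19
K (Bob): min(-6, 4, -4) = -6
H (Alice): max(-12, -19, -6) = -6
Root (Bob): min(10, -16, -6) = -16
Bob picks the child with the lowest value: D (value -16).

D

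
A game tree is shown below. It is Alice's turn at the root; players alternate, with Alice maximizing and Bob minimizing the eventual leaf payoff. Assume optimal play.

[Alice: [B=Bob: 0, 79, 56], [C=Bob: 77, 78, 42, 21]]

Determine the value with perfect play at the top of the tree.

21

B (Bob): min(0, 79, 56) = 0
C (Bob): min(77, 78, 42, 21) = 21
Root (Alice): max(0, 21) = 21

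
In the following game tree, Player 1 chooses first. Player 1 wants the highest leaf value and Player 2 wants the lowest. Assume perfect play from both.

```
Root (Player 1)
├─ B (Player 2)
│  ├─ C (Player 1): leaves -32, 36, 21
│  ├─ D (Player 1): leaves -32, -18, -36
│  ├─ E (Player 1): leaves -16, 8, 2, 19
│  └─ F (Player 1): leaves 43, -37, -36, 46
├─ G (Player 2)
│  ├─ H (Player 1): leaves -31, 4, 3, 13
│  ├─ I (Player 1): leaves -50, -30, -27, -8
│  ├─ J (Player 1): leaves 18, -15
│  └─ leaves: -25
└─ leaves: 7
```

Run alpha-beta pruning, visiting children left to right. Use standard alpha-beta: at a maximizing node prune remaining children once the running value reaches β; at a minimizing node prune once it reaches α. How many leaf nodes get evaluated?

C [α=-∞,β=+∞]: v=36
D [α=-∞,β=36]: v=-18
E [α=-∞,β=-18]: v=-16 after child 1 ≥ β → β-cutoff, skip 3
F [α=-∞,β=-18]: v=43 after child 1 ≥ β → β-cutoff, skip 3
B [α=-∞,β=+∞]: v=-18
H [α=-18,β=+∞]: v=13
I [α=-18,β=13]: v=-8
J [α=-18,β=-8]: v=18 after child 1 ≥ β → β-cutoff, skip 1
G [α=-18,β=+∞]: v=-25
Root [α=-∞,β=+∞]: v=7
Leaves evaluated: 19 of 26.

19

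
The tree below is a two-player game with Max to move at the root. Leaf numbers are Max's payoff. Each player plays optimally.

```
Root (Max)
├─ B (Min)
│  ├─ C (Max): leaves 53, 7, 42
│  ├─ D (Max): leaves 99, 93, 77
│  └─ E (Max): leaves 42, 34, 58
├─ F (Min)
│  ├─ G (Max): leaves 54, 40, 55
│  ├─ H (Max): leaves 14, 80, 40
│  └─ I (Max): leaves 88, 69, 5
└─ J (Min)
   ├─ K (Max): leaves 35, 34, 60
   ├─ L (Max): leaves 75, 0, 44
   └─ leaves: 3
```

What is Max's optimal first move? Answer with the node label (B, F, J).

F

C (Max): max(53, 7, 42) = 53
D (Max): max(99, 93, 77) = 99
E (Max): max(42, 34, 58) = 58
B (Min): min(53, 99, 58) = 53
G (Max): max(54, 40, 55) = 55
H (Max): max(14, 80, 40) = 80
I (Max): max(88, 69, 5) = 88
F (Min): min(55, 80, 88) = 55
K (Max): max(35, 34, 60) = 60
L (Max): max(75, 0, 44) = 75
J (Min): min(60, 75, 3) = 3
Root (Max): max(53, 55, 3) = 55
Max picks the child with the highest value: F (value 55).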